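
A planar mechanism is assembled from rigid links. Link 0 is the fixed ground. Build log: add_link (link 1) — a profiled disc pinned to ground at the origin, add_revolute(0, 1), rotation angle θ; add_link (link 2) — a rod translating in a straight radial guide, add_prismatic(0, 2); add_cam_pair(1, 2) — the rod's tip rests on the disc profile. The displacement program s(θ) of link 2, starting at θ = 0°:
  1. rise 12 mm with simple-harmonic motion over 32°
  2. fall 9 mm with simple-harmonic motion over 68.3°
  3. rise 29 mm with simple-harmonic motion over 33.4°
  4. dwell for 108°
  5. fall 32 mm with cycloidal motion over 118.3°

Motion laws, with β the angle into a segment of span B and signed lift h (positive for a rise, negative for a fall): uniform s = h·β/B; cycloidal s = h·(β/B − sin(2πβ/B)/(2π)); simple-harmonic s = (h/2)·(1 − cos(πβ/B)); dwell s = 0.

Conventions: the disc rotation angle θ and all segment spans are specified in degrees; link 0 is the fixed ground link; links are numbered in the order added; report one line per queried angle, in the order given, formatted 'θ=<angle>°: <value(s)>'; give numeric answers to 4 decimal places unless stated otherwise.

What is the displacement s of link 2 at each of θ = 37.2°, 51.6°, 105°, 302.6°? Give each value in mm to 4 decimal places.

seg 1 [0°–32°] simple-harmonic, h=12: full span → s += 12 → s = 12.0000
seg 2 [32°–100.3°] simple-harmonic, h=-9: θ=37.2° here. β=5.2, B=68.3. -9/2·(1 − cos(π·0.0761)) = -0.1281 → s = 11.8719
seg 2 [32°–100.3°] simple-harmonic, h=-9: θ=51.6° here. β=19.6, B=68.3. -9/2·(1 − cos(π·0.2870)) = -1.7082 → s = 10.2918
seg 2 [32°–100.3°] simple-harmonic, h=-9: full span → s += -9 → s = 3.0000
seg 3 [100.3°–133.7°] simple-harmonic, h=29: θ=105° here. β=4.7, B=33.4. 29/2·(1 − cos(π·0.1407)) = 1.3940 → s = 4.3940
seg 3 [100.3°–133.7°] simple-harmonic, h=29: full span → s += 29 → s = 32.0000
seg 4 [133.7°–241.7°] dwell: s stays 32.0000
seg 5 [241.7°–360°] cycloidal, h=-32: θ=302.6° here. β=60.9, B=118.3. -32·(0.5148 − sin(2π·0.5148)/(2π)) = -16.9461 → s = 15.0539

θ=37.2°: 11.8719
θ=51.6°: 10.2918
θ=105°: 4.3940
θ=302.6°: 15.0539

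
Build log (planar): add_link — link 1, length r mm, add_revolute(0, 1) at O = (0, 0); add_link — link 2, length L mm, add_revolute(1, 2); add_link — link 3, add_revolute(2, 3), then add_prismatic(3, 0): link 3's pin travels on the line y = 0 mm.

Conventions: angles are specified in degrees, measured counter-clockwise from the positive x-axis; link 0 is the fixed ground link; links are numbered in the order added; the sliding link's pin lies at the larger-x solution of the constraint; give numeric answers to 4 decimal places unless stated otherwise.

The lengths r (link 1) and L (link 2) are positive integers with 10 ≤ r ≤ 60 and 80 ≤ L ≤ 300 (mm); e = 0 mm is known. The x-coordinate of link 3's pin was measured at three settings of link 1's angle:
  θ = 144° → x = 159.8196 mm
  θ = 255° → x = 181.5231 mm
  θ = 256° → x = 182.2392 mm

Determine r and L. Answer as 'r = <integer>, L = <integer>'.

constraint per measurement: (x − r cos θ)² + (r sin θ − e)² = L²
subtracting the θ₁ and θ₂ equations cancels the r² and L² terms:
r = (x₁² − x₂²) / (2[(x₁cos θ₁ + e sin θ₁) − (x₂cos θ₂ + e sin θ₂)]) = 44.9998 → r = 45
L² = (x₁ − r cos θ₁)² + (r sin θ₁ − e)² = 39204.0141 → L = 198.0000 → L = 198
check at θ₃=256°: x = 182.2392 (printed 182.2392) ✓

r = 45, L = 198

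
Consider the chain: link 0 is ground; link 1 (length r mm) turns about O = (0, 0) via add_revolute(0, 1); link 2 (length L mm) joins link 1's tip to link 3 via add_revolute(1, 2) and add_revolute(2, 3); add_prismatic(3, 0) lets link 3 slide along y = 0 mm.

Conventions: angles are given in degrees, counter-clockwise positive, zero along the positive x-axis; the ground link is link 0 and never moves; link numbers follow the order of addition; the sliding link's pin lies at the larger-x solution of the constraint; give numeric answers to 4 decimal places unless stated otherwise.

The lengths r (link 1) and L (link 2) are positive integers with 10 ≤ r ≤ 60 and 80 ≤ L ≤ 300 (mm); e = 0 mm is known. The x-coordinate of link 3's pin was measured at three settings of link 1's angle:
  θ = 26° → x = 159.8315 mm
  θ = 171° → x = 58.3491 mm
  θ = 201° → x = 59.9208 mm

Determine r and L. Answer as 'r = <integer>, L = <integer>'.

constraint per measurement: (x − r cos θ)² + (r sin θ − e)² = L²
subtracting the θ₁ and θ₂ equations cancels the r² and L² terms:
r = (x₁² − x₂²) / (2[(x₁cos θ₁ + e sin θ₁) − (x₂cos θ₂ + e sin θ₂)]) = 55.0000 → r = 55
L² = (x₁ − r cos θ₁)² + (r sin θ₁ − e)² = 12768.9923 → L = 113.0000 → L = 113
check at θ₃=201°: x = 59.9208 (printed 59.9208) ✓

r = 55, L = 113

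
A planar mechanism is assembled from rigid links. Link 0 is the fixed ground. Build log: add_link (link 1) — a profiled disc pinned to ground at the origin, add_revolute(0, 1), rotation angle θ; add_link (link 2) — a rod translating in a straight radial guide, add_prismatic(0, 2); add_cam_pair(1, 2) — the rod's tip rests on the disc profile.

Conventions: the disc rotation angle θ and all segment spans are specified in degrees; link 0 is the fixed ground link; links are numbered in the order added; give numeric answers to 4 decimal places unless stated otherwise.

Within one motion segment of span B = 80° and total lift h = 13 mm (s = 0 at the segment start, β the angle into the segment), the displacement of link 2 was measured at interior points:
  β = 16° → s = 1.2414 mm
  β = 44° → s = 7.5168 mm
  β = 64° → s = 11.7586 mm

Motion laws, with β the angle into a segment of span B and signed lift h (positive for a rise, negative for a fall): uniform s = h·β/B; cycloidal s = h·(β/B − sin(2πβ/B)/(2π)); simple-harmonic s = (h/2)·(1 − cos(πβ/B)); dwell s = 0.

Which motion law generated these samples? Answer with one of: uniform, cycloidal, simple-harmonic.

candidates at β/B = r: uniform s = h·r (linear in β); cycloidal s = h·(r − sin(2πr)/(2π)); simple-harmonic s = (h/2)(1 − cos(πr))
β=16°: printed 1.2414 | uniform 2.6000, cycloidal 0.6323, simple-harmonic 1.2414
β=44°: printed 7.5168 | uniform 7.1500, cycloidal 7.7894, simple-harmonic 7.5168
β=64°: printed 11.7586 | uniform 10.4000, cycloidal 12.3677, simple-harmonic 11.7586
only one law matches every sample → simple-harmonic

simple-harmonic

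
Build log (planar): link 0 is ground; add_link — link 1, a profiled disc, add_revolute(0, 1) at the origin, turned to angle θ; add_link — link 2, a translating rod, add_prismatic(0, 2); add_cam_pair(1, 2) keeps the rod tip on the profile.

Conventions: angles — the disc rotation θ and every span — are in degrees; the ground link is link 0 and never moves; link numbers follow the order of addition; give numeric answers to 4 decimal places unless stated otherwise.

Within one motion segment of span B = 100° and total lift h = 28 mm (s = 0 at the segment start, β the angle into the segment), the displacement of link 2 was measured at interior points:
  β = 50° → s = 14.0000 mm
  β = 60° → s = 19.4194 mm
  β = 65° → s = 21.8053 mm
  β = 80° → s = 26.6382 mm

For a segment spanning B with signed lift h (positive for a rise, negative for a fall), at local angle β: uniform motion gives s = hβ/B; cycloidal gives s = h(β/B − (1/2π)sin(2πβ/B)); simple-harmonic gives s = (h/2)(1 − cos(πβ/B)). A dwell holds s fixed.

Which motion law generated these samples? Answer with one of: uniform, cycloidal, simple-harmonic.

candidates at β/B = r: uniform s = h·r (linear in β); cycloidal s = h·(r − sin(2πr)/(2π)); simple-harmonic s = (h/2)(1 − cos(πr))
β=50°: printed 14.0000 | uniform 14.0000, cycloidal 14.0000, simple-harmonic 14.0000
β=60°: printed 19.4194 | uniform 16.8000, cycloidal 19.4194, simple-harmonic 18.3262
β=65°: printed 21.8053 | uniform 18.2000, cycloidal 21.8053, simple-harmonic 20.3559
β=80°: printed 26.6382 | uniform 22.4000, cycloidal 26.6382, simple-harmonic 25.3262
only one law matches every sample → cycloidal

cycloidal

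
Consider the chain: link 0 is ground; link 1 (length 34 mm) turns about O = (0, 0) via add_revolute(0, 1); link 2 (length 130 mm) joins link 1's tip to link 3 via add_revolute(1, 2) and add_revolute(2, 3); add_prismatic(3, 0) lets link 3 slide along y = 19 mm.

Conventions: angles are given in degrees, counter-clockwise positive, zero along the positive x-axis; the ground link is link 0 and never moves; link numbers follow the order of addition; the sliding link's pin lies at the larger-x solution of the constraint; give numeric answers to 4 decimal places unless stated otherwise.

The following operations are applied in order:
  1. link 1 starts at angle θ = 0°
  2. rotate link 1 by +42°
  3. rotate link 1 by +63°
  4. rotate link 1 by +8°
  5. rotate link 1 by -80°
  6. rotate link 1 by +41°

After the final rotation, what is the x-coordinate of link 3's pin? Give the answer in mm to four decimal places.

geometry: r = 34 mm, L = 130 mm, e = 19 mm; θ starts at 0°
rotate link 1 by +42°: θ ← 0° +42° = 42°
rotate link 1 by +63°: θ ← 42° +63° = 105°
rotate link 1 by +8°: θ ← 105° +8° = 113°
rotate link 1 by -80°: θ ← 113° -80° = 33°
rotate link 1 by +41°: θ ← 33° +41° = 74°
crank pin P = (r cos θ, r sin θ) = (9.371670, 32.682898)
h = r sin θ − e = 32.682898 − 19 = 13.682898
x = r cos θ + √(L² − h²) = 9.371670 + 129.277911 = 138.649581

138.6496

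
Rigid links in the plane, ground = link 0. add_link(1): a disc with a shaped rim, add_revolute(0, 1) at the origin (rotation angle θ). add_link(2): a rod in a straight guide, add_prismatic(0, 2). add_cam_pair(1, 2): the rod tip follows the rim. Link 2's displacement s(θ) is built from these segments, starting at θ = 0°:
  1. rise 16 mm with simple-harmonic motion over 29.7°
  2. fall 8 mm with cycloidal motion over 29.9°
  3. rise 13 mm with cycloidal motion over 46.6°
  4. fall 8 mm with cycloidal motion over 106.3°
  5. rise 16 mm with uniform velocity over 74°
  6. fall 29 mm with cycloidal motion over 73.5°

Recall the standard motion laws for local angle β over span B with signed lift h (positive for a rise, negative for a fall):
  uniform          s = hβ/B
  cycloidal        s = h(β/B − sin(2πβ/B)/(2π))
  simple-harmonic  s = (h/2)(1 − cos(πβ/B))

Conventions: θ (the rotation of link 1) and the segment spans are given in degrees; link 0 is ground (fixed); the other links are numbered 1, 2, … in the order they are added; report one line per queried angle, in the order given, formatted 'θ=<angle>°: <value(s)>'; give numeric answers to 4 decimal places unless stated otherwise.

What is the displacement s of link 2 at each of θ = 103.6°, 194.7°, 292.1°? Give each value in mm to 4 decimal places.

segment 1 (0° to 29.7°, simple-harmonic, h = 16) is passed completely: s = 0.0000 + (16) = 16.0000
segment 2 (29.7° to 59.6°, cycloidal, h = -8) is passed completely: s = 16.0000 + (-8) = 8.0000
θ = 103.6° falls in segment 3 (59.6° to 106.2°, cycloidal, h = 13): β = 103.6 − 59.6 = 44°, B = 46.6°; Δs = 13·(0.9442 − sin(2π·0.9442)/(2π)) = 12.9852; s = 8.0000 + 12.9852 = 20.9852
segment 3 (59.6° to 106.2°, cycloidal, h = 13) is passed completely: s = 8.0000 + (13) = 21.0000
θ = 194.7° falls in segment 4 (106.2° to 212.5°, cycloidal, h = -8): β = 194.7 − 106.2 = 88.5°, B = 106.3°; Δs = -8·(0.8325 − sin(2π·0.8325)/(2π)) = -7.7662; s = 21.0000 − 7.7662 = 13.2338
segment 4 (106.2° to 212.5°, cycloidal, h = -8) is passed completely: s = 21.0000 + (-8) = 13.0000
segment 5 (212.5° to 286.5°, uniform, h = 16) is passed completely: s = 13.0000 + (16) = 29.0000
θ = 292.1° falls in segment 6 (286.5° to 360°, cycloidal, h = -29): β = 292.1 − 286.5 = 5.6°, B = 73.5°; Δs = -29·(0.0762 − sin(2π·0.0762)/(2π)) = -0.0834; s = 29.0000 − 0.0834 = 28.9166

θ=103.6°: 20.9852
θ=194.7°: 13.2338
θ=292.1°: 28.9166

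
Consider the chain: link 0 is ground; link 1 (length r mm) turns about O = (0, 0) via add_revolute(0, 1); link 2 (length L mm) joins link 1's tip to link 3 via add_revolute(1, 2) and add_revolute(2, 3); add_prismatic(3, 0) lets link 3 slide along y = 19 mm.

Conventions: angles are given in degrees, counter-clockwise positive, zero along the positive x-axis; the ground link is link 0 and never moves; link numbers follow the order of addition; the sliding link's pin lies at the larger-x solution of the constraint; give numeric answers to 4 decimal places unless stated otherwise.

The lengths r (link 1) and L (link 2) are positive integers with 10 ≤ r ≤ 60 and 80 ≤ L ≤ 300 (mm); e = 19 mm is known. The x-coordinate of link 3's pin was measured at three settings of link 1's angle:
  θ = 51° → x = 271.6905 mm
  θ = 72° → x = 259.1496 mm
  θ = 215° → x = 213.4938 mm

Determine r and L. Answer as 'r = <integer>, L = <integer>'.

constraint per measurement: (x − r cos θ)² + (r sin θ − e)² = L²
subtracting the θ₁ and θ₂ equations cancels the r² and L² terms:
r = (x₁² − x₂²) / (2[(x₁cos θ₁ + e sin θ₁) − (x₂cos θ₂ + e sin θ₂)]) = 38.0002 → r = 38
L² = (x₁ − r cos θ₁)² + (r sin θ₁ − e)² = 61504.0208 → L = 248.0000 → L = 248
check at θ₃=215°: x = 213.4938 (printed 213.4938) ✓

r = 38, L = 248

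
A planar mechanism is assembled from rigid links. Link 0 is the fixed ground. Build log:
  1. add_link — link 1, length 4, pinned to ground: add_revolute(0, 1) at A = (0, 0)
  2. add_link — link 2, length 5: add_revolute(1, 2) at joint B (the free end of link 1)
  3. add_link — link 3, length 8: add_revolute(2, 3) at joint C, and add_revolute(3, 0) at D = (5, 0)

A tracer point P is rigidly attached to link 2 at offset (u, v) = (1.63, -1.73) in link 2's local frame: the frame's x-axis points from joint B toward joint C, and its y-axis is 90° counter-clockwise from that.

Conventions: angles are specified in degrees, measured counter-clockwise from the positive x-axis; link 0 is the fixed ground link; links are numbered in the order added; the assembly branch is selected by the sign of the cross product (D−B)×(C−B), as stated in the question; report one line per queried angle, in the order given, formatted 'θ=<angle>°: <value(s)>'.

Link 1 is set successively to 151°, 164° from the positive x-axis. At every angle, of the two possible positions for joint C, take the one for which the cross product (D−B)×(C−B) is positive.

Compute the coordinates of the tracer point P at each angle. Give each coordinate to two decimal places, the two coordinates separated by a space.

A=(0,0), D=(5.00,0)
θ=151°: B = A + 4.00·(cos151°, sin151°) = (-3.4985, 1.9392)
θ=151°: |BD| = 8.7169
θ=151°: circle(B,5.00) ∩ circle(D,8.00): a=2.1214, h=4.5276
θ=151°:   candidates: C₊=(-0.4230,5.8815) cross=39.467; C₋=(-2.4375,-2.9469) cross=-39.467
θ=151°:   branch + wants cross > 0 → take C=(-0.4230,5.8815) (cross=39.467)
θ=151°: ex = (C−B)/|BC| = (0.6151,0.7884); ey = (-0.7884,0.6151)
θ=151°: P = B + 1.63·ex + -1.73·ey = (-1.1318,2.1603)
θ=164°: B = A + 4.00·(cos164°, sin164°) = (-3.8450, 1.1025)
θ=164°: |BD| = 8.9135
θ=164°: circle(B,5.00) ∩ circle(D,8.00): a=2.2691, h=4.4555
θ=164°:   candidates: C₊=(-1.0423,5.2432) cross=39.714; C₋=(-2.1445,-3.5994) cross=-39.714
θ=164°:   branch + wants cross > 0 → take C=(-1.0423,5.2432) (cross=39.714)
θ=164°: ex = (C−B)/|BC| = (0.5605,0.8281); ey = (-0.8281,0.5605)
θ=164°: P = B + 1.63·ex + -1.73·ey = (-1.4987,1.4826)

θ=151°: -1.13 2.16
θ=164°: -1.50 1.48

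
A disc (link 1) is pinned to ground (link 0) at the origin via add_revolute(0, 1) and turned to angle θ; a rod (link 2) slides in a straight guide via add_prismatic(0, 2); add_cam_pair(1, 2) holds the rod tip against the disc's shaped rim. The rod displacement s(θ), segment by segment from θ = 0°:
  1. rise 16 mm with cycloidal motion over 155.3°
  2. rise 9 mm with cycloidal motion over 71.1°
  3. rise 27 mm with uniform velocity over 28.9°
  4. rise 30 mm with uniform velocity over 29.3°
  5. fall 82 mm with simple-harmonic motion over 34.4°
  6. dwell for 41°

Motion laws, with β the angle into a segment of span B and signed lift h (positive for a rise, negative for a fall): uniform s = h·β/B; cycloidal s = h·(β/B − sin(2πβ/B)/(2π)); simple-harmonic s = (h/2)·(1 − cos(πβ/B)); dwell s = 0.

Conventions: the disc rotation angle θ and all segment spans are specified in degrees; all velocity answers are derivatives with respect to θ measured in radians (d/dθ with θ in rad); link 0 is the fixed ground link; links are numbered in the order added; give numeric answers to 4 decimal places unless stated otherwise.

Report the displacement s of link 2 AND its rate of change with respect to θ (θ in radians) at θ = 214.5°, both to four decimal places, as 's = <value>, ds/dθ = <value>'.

segment 1 (0° to 155.3°, cycloidal, h = 16) is passed completely: s = 0.0000 + (16) = 16.0000
θ = 214.5° falls in segment 2 (155.3° to 226.4°, cycloidal, h = 9): β = 214.5 − 155.3 = 59.2°, B = 71.1°; Δs = 9·(0.8326 − sin(2π·0.8326)/(2π)) = 8.7373; s = 16.0000 + 8.7373 = 24.7373
velocity in seg [155.3°–226.4°] (cycloidal), θ in radians: β = 59.2° = 1.0332 rad, B = 71.1° = 1.2409 rad; ds/dθ = (h/B)(1 − cos(2πβ/B)) = (9/1.2409)(1 − cos(2π·0.8326)) = 3.654103 mm/rad

s = 24.7373, ds/dθ = 3.6541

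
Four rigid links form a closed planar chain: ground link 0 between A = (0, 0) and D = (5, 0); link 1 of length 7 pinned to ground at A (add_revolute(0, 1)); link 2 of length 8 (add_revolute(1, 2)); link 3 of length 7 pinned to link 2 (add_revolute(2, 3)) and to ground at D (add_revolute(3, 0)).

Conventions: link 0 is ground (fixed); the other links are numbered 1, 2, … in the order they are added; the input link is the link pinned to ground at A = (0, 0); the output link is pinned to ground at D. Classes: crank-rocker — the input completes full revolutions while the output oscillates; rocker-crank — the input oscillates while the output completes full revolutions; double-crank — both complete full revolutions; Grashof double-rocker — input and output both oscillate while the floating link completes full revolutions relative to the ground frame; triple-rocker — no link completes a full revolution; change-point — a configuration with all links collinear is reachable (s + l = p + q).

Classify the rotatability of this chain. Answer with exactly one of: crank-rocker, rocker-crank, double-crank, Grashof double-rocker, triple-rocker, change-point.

lengths: ground=5, input=7, coupler=8, output=7
sorted: s=5 (shortest), l=8 (longest), p+q=14
s + l = 13 vs p + q = 14
s + l < p + q (Grashof) with shortest = ground link → double-crank

double-crank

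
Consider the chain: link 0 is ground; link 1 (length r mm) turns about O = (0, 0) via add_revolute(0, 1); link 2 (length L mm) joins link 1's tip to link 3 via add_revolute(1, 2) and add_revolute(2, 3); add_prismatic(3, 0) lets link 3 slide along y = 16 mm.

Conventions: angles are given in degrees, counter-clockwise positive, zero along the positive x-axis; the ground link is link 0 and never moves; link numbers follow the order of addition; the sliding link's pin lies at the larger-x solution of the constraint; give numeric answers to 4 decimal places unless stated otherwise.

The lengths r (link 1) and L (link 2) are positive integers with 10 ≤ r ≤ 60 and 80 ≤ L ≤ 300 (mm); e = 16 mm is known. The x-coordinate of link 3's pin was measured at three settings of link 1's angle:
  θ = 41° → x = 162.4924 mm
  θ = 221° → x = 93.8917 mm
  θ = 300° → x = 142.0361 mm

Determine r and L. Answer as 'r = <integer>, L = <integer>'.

constraint per measurement: (x − r cos θ)² + (r sin θ − e)² = L²
subtracting the θ₁ and θ₂ equations cancels the r² and L² terms:
r = (x₁² − x₂²) / (2[(x₁cos θ₁ + e sin θ₁) − (x₂cos θ₂ + e sin θ₂)]) = 41.0000 → r = 41
L² = (x₁ − r cos θ₁)² + (r sin θ₁ − e)² = 17423.9958 → L = 132.0000 → L = 132
check at θ₃=300°: x = 142.0361 (printed 142.0361) ✓

r = 41, L = 132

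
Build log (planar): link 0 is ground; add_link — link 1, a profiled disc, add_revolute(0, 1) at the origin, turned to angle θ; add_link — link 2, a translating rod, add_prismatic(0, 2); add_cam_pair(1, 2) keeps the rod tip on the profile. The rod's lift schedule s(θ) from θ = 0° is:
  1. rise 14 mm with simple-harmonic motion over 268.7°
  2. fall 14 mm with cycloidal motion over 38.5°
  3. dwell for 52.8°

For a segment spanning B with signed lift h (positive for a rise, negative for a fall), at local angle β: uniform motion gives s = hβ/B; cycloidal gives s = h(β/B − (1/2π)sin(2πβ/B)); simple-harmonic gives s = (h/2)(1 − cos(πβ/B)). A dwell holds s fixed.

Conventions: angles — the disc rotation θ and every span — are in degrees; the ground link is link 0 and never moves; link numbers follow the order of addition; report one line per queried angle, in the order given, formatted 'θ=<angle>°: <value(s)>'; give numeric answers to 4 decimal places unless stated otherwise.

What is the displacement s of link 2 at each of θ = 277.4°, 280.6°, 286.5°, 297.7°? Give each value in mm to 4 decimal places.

seg 1 [0°–268.7°] simple-harmonic, h=14: full span → s += 14 → s = 14.0000
seg 2 [268.7°–307.2°] cycloidal, h=-14: θ=277.4° here. β=8.7, B=38.5. -14·(0.2260 − sin(2π·0.2260)/(2π)) = -0.9608 → s = 13.0392
seg 2 [268.7°–307.2°] cycloidal, h=-14: θ=280.6° here. β=11.9, B=38.5. -14·(0.3091 − sin(2π·0.3091)/(2π)) = -2.2509 → s = 11.7491
seg 2 [268.7°–307.2°] cycloidal, h=-14: θ=286.5° here. β=17.8, B=38.5. -14·(0.4623 − sin(2π·0.4623)/(2π)) = -5.9504 → s = 8.0496
seg 2 [268.7°–307.2°] cycloidal, h=-14: θ=297.7° here. β=29, B=38.5. -14·(0.7532 − sin(2π·0.7532)/(2π)) = -12.7732 → s = 1.2268

θ=277.4°: 13.0392
θ=280.6°: 11.7491
θ=286.5°: 8.0496
θ=297.7°: 1.2268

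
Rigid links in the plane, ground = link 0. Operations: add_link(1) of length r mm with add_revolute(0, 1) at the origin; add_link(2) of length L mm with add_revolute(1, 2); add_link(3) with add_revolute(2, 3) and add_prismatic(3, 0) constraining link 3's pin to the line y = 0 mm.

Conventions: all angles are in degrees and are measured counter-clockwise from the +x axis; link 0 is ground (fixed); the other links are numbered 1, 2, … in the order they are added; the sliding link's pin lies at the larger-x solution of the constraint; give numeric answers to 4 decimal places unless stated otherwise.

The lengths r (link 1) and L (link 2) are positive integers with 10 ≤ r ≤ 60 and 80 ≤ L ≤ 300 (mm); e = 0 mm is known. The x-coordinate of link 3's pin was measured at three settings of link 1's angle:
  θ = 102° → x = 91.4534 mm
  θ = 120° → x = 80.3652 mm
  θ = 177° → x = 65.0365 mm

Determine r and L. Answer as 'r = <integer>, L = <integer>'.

constraint per measurement: (x − r cos θ)² + (r sin θ − e)² = L²
subtracting the θ₁ and θ₂ equations cancels the r² and L² terms:
r = (x₁² − x₂²) / (2[(x₁cos θ₁ + e sin θ₁) − (x₂cos θ₂ + e sin θ₂)]) = 45.0001 → r = 45
L² = (x₁ − r cos θ₁)² + (r sin θ₁ − e)² = 12100.0052 → L = 110.0000 → L = 110
check at θ₃=177°: x = 65.0365 (printed 65.0365) ✓

r = 45, L = 110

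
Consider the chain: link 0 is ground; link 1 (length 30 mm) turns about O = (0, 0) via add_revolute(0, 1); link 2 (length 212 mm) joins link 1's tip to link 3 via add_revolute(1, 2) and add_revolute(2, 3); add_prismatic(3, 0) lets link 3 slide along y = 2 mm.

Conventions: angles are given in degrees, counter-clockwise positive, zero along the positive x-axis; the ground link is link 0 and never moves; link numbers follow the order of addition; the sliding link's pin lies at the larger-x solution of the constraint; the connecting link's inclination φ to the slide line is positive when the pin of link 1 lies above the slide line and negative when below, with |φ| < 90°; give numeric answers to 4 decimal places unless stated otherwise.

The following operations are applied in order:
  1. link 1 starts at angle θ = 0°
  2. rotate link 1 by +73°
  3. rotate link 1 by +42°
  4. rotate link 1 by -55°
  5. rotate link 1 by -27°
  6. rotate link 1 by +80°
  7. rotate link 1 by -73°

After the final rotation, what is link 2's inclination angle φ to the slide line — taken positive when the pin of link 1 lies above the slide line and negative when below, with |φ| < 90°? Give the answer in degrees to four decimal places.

geometry: r = 30 mm, L = 212 mm, e = 2 mm; θ starts at 0°
rotate link 1 by +73°: θ ← 0° +73° = 73°
rotate link 1 by +42°: θ ← 73° +42° = 115°
rotate link 1 by -55°: θ ← 115° -55° = 60°
rotate link 1 by -27°: θ ← 60° -27° = 33°
rotate link 1 by +80°: θ ← 33° +80° = 113°
rotate link 1 by -73°: θ ← 113° -73° = 40°
h = r sin θ − e = 19.283628 − 2 = 17.283628
sin φ = h / L = 17.283628 / 212 = 0.08152655
φ = arcsin(0.08152655) = 4.676317°

4.6763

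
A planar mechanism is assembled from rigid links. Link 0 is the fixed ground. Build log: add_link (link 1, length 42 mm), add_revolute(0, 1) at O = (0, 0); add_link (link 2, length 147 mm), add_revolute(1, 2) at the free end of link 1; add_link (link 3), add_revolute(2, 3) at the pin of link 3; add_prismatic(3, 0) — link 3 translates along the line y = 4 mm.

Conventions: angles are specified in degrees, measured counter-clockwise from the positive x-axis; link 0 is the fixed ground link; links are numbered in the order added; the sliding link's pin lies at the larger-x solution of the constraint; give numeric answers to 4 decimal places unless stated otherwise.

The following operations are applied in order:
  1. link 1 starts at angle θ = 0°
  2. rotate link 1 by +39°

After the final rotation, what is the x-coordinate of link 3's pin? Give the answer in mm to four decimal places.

geometry: r = 42 mm, L = 147 mm, e = 4 mm; θ starts at 0°
rotate link 1 by +39°: θ ← 0° +39° = 39°
crank pin P = (r cos θ, r sin θ) = (32.640130, 26.431456)
h = r sin θ − e = 26.431456 − 4 = 22.431456
x = r cos θ + √(L² − h²) = 32.640130 + 145.278456 = 177.918586

177.9186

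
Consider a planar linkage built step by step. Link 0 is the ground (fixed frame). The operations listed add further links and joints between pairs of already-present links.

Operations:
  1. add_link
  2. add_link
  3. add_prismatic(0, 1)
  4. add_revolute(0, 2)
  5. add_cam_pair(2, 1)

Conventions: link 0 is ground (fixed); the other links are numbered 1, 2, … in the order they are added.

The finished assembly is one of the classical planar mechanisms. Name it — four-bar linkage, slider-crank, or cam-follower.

links: 3 (incl. ground); joints: 1 revolute, 1 prismatic, 1 higher (cam) pair, forming one closed loop
3 links, revolute + prismatic + higher pair in one loop → cam-follower

cam-follower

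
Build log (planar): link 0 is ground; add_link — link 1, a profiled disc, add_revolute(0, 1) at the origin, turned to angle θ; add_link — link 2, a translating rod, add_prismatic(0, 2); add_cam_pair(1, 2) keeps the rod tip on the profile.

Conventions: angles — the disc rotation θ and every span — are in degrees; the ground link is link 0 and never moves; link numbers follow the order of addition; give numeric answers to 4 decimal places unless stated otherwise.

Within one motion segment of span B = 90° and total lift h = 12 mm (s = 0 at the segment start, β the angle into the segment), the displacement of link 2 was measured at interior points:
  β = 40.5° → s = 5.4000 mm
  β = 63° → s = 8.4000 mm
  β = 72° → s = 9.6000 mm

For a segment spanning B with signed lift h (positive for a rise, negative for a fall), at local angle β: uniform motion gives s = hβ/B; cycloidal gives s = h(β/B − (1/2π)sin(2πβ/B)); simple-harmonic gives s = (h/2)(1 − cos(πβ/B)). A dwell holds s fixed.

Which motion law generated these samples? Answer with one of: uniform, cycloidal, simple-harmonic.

candidates at β/B = r: uniform s = h·r (linear in β); cycloidal s = h·(r − sin(2πr)/(2π)); simple-harmonic s = (h/2)(1 − cos(πr))
β=40.5°: printed 5.4000 | uniform 5.4000, cycloidal 4.8098, simple-harmonic 5.0614
β=63°: printed 8.4000 | uniform 8.4000, cycloidal 10.2164, simple-harmonic 9.5267
β=72°: printed 9.6000 | uniform 9.6000, cycloidal 11.4164, simple-harmonic 10.8541
only one law matches every sample → uniform

uniform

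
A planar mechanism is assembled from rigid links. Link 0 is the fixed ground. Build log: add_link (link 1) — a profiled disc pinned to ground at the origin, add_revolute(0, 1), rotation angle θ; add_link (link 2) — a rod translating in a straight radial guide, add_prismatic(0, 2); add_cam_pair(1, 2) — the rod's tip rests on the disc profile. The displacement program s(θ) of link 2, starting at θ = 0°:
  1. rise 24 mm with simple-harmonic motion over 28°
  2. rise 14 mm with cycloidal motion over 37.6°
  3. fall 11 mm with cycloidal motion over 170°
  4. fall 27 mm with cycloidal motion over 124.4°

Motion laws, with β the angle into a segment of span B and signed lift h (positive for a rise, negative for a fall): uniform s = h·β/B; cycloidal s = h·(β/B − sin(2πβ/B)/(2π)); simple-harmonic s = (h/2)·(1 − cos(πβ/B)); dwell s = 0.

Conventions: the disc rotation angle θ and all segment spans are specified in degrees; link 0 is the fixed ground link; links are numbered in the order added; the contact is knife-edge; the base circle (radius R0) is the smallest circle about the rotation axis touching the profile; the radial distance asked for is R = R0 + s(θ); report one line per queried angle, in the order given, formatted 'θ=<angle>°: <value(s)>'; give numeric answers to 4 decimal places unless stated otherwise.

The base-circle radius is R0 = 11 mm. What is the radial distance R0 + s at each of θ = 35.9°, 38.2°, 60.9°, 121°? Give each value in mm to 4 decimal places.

seg 1 [0°–28°] simple-harmonic, h=24: full span → s += 24 → s = 24.0000
seg 2 [28°–65.6°] cycloidal, h=14: θ=35.9° here. β=7.9, B=37.6. 14·(0.2101 − sin(2π·0.2101)/(2π)) = 0.7830 → s = 24.7830
seg 2 [28°–65.6°] cycloidal, h=14: θ=38.2° here. β=10.2, B=37.6. 14·(0.2713 − sin(2π·0.2713)/(2π)) = 1.5896 → s = 25.5896
seg 2 [28°–65.6°] cycloidal, h=14: θ=60.9° here. β=32.9, B=37.6. 14·(0.8750 − sin(2π·0.8750)/(2π)) = 13.8256 → s = 37.8256
seg 2 [28°–65.6°] cycloidal, h=14: full span → s += 14 → s = 38.0000
seg 3 [65.6°–235.6°] cycloidal, h=-11: θ=121° here. β=55.4, B=170. -11·(0.3259 − sin(2π·0.3259)/(2π)) = -2.0292 → s = 35.9708
θ=35.9°: R = R0 + s = 11 + 24.7830 = 35.7830
θ=38.2°: R = R0 + s = 11 + 25.5896 = 36.5896
θ=60.9°: R = R0 + s = 11 + 37.8256 = 48.8256
θ=121°: R = R0 + s = 11 + 35.9708 = 46.9708

θ=35.9°: 35.7830
θ=38.2°: 36.5896
θ=60.9°: 48.8256
θ=121°: 46.9708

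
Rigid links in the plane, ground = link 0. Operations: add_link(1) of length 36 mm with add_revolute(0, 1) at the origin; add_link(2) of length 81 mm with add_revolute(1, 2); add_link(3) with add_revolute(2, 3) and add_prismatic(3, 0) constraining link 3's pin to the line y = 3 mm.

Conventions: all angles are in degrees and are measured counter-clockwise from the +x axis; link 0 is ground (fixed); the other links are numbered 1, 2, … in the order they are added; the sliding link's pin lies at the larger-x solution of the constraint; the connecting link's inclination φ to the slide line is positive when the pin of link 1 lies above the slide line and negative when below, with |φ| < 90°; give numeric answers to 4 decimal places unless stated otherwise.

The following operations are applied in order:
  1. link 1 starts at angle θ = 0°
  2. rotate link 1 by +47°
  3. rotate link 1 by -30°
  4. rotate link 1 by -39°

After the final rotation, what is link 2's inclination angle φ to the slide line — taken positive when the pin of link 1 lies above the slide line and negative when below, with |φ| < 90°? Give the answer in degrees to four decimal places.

geometry: r = 36 mm, L = 81 mm, e = 3 mm; θ starts at 0°
rotate link 1 by +47°: θ ← 0° +47° = 47°
rotate link 1 by -30°: θ ← 47° -30° = 17°
rotate link 1 by -39°: θ ← 17° -39° = -22°
h = r sin θ − e = -13.485837 − 3 = -16.485837
sin φ = h / L = -16.485837 / 81 = -0.20352886
φ = arcsin(-0.20352886) = -11.743393°

-11.7434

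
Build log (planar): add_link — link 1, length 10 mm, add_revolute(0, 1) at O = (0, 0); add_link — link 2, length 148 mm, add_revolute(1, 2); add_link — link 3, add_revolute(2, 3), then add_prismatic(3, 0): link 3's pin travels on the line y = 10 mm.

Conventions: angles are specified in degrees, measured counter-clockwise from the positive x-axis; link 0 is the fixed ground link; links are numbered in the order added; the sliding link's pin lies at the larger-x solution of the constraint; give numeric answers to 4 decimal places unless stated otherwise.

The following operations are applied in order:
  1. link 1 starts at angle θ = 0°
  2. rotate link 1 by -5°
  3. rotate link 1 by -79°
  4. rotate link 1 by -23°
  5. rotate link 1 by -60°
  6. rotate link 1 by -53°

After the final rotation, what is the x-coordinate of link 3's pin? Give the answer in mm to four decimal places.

geometry: r = 10 mm, L = 148 mm, e = 10 mm; θ starts at 0°
rotate link 1 by -5°: θ ← 0° -5° = -5°
rotate link 1 by -79°: θ ← -5° -79° = -84°
rotate link 1 by -23°: θ ← -84° -23° = -107°
rotate link 1 by -60°: θ ← -107° -60° = -167°
rotate link 1 by -53°: θ ← -167° -53° = -220°
crank pin P = (r cos θ, r sin θ) = (-7.660444, 6.427876)
h = r sin θ − e = 6.427876 − 10 = -3.572124
x = r cos θ + √(L² − h²) = -7.660444 + 147.956885 = 140.296441

140.2964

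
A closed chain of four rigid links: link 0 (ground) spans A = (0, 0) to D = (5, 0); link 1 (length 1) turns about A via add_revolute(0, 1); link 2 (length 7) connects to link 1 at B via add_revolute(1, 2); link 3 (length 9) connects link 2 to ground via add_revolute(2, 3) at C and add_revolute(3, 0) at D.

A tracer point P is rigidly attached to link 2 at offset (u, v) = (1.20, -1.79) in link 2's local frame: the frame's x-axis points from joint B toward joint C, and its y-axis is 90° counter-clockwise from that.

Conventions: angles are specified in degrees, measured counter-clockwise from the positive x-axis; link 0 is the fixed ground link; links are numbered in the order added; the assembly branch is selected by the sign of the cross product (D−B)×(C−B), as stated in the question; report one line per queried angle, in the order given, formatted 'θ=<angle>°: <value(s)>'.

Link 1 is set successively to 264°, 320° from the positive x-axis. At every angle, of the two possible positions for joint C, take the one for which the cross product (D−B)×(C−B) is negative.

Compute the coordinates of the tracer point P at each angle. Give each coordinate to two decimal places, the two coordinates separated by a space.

A=(0,0), D=(5.00,0)
θ=264°: B = A + 1.00·(cos264°, sin264°) = (-0.1045, -0.9945)
θ=264°: |BD| = 5.2005
θ=264°: circle(B,7.00) ∩ circle(D,9.00): a=-0.4764, h=6.9838
θ=264°:   candidates: C₊=(-1.9077,5.7693) cross=36.319; C₋=(0.7634,-7.9405) cross=-36.319
θ=264°:   branch - wants cross < 0 → take C=(0.7634,-7.9405) (cross=-36.319)
θ=264°: ex = (C−B)/|BC| = (0.1240,-0.9923); ey = (0.9923,0.1240)
θ=264°: P = B + 1.20·ex + -1.79·ey = (-1.7319,-2.4072)
θ=320°: B = A + 1.00·(cos320°, sin320°) = (0.7660, -0.6428)
θ=320°: |BD| = 4.2825
θ=320°: circle(B,7.00) ∩ circle(D,9.00): a=-1.5949, h=6.8159
θ=320°:   candidates: C₊=(-1.8339,5.8565) cross=29.189; C₋=(0.2122,-7.6208) cross=-29.189
θ=320°:   branch - wants cross < 0 → take C=(0.2122,-7.6208) (cross=-29.189)
θ=320°: ex = (C−B)/|BC| = (-0.0791,-0.9969); ey = (0.9969,-0.0791)
θ=320°: P = B + 1.20·ex + -1.79·ey = (-1.1133,-1.6974)

θ=264°: -1.73 -2.41
θ=320°: -1.11 -1.70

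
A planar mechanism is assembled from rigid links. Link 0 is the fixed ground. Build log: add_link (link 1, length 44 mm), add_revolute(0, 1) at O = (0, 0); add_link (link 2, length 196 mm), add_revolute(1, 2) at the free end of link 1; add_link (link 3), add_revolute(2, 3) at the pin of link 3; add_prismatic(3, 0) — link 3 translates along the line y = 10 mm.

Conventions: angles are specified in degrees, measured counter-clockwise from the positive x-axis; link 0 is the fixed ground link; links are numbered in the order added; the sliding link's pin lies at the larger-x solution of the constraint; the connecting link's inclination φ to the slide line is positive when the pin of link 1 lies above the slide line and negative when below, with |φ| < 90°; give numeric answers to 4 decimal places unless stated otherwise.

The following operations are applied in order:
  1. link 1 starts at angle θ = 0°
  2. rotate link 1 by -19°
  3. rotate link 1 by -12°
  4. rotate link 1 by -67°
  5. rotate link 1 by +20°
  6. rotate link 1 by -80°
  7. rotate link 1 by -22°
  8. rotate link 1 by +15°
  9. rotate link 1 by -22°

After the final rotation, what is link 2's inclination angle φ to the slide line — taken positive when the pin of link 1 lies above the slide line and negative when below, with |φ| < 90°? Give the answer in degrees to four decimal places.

geometry: r = 44 mm, L = 196 mm, e = 10 mm; θ starts at 0°
rotate link 1 by -19°: θ ← 0° -19° = -19°
rotate link 1 by -12°: θ ← -19° -12° = -31°
rotate link 1 by -67°: θ ← -31° -67° = -98°
rotate link 1 by +20°: θ ← -98° +20° = -78°
rotate link 1 by -80°: θ ← -78° -80° = -158°
rotate link 1 by -22°: θ ← -158° -22° = -180°
rotate link 1 by +15°: θ ← -180° +15° = -165°
rotate link 1 by -22°: θ ← -165° -22° = -187°
h = r sin θ − e = 5.362251 − 10 = -4.637749
sin φ = h / L = -4.637749 / 196 = -0.02366198
φ = arcsin(-0.02366198) = -1.355858°

-1.3559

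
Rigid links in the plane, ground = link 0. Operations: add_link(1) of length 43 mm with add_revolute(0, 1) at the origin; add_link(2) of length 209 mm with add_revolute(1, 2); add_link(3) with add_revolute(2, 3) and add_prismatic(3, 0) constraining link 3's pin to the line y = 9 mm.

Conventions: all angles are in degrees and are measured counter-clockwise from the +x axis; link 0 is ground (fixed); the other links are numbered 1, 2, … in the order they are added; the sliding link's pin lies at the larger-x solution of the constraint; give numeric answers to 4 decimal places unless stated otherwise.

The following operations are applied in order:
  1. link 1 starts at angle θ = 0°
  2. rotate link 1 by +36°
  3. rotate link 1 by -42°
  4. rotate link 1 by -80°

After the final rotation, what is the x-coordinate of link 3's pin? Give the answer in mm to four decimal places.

geometry: r = 43 mm, L = 209 mm, e = 9 mm; θ starts at 0°
rotate link 1 by +36°: θ ← 0° +36° = 36°
rotate link 1 by -42°: θ ← 36° -42° = -6°
rotate link 1 by -80°: θ ← -6° -80° = -86°
crank pin P = (r cos θ, r sin θ) = (2.999528, -42.895254)
h = r sin θ − e = -42.895254 − 9 = -51.895254
x = r cos θ + √(L² − h²) = 2.999528 + 202.454643 = 205.454172

205.4542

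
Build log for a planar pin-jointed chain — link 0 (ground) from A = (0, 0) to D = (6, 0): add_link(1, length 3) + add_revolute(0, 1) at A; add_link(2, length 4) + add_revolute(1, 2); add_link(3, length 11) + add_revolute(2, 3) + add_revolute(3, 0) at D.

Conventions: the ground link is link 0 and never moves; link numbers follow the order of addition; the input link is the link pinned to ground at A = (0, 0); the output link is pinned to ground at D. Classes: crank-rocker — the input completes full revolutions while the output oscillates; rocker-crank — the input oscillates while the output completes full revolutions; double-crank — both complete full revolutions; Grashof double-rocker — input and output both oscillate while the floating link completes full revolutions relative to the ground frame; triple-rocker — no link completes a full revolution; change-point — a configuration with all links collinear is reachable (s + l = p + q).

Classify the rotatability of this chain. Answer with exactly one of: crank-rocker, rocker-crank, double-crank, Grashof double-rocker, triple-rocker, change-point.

lengths: ground=6, input=3, coupler=4, output=11
sorted: s=3 (shortest), l=11 (longest), p+q=10
s + l = 14 vs p + q = 10
s + l > p + q → non-Grashof → no link fully rotates → triple-rocker

triple-rocker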